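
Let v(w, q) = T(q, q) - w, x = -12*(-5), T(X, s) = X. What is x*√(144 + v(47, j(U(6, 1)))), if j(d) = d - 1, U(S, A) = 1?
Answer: 60*√97 ≈ 590.93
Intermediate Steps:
j(d) = -1 + d
x = 60
v(w, q) = q - w
x*√(144 + v(47, j(U(6, 1)))) = 60*√(144 + ((-1 + 1) - 1*47)) = 60*√(144 + (0 - 47)) = 60*√(144 - 47) = 60*√97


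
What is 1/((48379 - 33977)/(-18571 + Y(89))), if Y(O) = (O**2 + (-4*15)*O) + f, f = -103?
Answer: -847/758 ≈ -1.1174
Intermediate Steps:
Y(O) = -103 + O**2 - 60*O (Y(O) = (O**2 + (-4*15)*O) - 103 = (O**2 - 60*O) - 103 = -103 + O**2 - 60*O)
1/((48379 - 33977)/(-18571 + Y(89))) = 1/((48379 - 33977)/(-18571 + (-103 + 89**2 - 60*89))) = 1/(14402/(-18571 + (-103 + 7921 - 5340))) = 1/(14402/(-18571 + 2478)) = 1/(14402/(-16093)) = 1/(14402*(-1/16093)) = 1/(-758/847) = -847/758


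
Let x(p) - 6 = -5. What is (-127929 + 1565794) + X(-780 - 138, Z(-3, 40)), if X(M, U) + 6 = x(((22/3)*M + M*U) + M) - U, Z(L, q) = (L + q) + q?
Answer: 1437783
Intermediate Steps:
Z(L, q) = L + 2*q
x(p) = 1 (x(p) = 6 - 5 = 1)
X(M, U) = -5 - U (X(M, U) = -6 + (1 - U) = -5 - U)
(-127929 + 1565794) + X(-780 - 138, Z(-3, 40)) = (-127929 + 1565794) + (-5 - (-3 + 2*40)) = 1437865 + (-5 - (-3 + 80)) = 1437865 + (-5 - 1*77) = 1437865 + (-5 - 77) = 1437865 - 82 = 1437783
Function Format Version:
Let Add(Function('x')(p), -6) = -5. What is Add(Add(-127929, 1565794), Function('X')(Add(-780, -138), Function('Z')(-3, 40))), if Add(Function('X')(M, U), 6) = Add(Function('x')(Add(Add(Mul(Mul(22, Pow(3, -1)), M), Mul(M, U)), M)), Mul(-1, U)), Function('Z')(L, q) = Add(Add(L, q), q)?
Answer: 1437783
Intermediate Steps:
Function('Z')(L, q) = Add(L, Mul(2, q))
Function('x')(p) = 1 (Function('x')(p) = Add(6, -5) = 1)
Function('X')(M, U) = Add(-5, Mul(-1, U)) (Function('X')(M, U) = Add(-6, Add(1, Mul(-1, U))) = Add(-5, Mul(-1, U)))
Add(Add(-127929, 1565794), Function('X')(Add(-780, -138), Function('Z')(-3, 40))) = Add(Add(-127929, 1565794), Add(-5, Mul(-1, Add(-3, Mul(2, 40))))) = Add(1437865, Add(-5, Mul(-1, Add(-3, 80)))) = Add(1437865, Add(-5, Mul(-1, 77))) = Add(1437865, Add(-5, -77)) = Add(1437865, -82) = 1437783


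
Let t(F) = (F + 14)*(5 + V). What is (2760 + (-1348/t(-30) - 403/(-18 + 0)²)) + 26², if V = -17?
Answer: 4442345/1296 ≈ 3427.7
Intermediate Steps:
t(F) = -168 - 12*F (t(F) = (F + 14)*(5 - 17) = (14 + F)*(-12) = -168 - 12*F)
(2760 + (-1348/t(-30) - 403/(-18 + 0)²)) + 26² = (2760 + (-1348/(-168 - 12*(-30)) - 403/(-18 + 0)²)) + 26² = (2760 + (-1348/(-168 + 360) - 403/((-18)²))) + 676 = (2760 + (-1348/192 - 403/324)) + 676 = (2760 + (-1348*1/192 - 403*1/324)) + 676 = (2760 + (-337/48 - 403/324)) + 676 = (2760 - 10711/1296) + 676 = 3566249/1296 + 676 = 4442345/1296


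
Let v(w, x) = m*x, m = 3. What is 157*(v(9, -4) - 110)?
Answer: -19154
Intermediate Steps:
v(w, x) = 3*x
157*(v(9, -4) - 110) = 157*(3*(-4) - 110) = 157*(-12 - 110) = 157*(-122) = -19154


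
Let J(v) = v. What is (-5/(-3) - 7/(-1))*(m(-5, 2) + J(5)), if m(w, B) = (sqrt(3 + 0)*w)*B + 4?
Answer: 78 - 260*sqrt(3)/3 ≈ -72.111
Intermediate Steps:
m(w, B) = 4 + B*w*sqrt(3) (m(w, B) = (sqrt(3)*w)*B + 4 = (w*sqrt(3))*B + 4 = B*w*sqrt(3) + 4 = 4 + B*w*sqrt(3))
(-5/(-3) - 7/(-1))*(m(-5, 2) + J(5)) = (-5/(-3) - 7/(-1))*((4 + 2*(-5)*sqrt(3)) + 5) = (-5*(-1/3) - 7*(-1))*((4 - 10*sqrt(3)) + 5) = (5/3 + 7)*(9 - 10*sqrt(3)) = 26*(9 - 10*sqrt(3))/3 = 78 - 260*sqrt(3)/3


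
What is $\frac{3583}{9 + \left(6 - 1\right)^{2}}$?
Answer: $\frac{3583}{34} \approx 105.38$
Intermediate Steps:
$\frac{3583}{9 + \left(6 - 1\right)^{2}} = \frac{3583}{9 + 5^{2}} = \frac{3583}{9 + 25} = \frac{3583}{34}$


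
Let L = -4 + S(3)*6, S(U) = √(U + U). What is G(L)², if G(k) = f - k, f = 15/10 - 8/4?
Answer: 913/4 - 42*√6 ≈ 125.37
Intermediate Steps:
S(U) = √2*√U (S(U) = √(2*U) = √2*√U)
f = -½ (f = 15*(⅒) - 8*¼ = 3/2 - 2 = -½ ≈ -0.50000)
L = -4 + 6*√6 (L = -4 + (√2*√3)*6 = -4 + √6*6 = -4 + 6*√6 ≈ 10.697)
G(k) = -½ - k
G(L)² = (-½ - (-4 + 6*√6))² = (-½ + (4 - 6*√6))² = (7/2 - 6*√6)²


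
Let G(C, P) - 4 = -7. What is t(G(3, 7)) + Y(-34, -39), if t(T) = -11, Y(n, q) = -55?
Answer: -66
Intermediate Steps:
G(C, P) = -3 (G(C, P) = 4 - 7 = -3)
t(G(3, 7)) + Y(-34, -39) = -11 - 55 = -66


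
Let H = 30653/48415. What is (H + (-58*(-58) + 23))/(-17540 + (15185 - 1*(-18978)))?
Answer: 164012258/804802545 ≈ 0.20379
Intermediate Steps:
H = 30653/48415 (H = 30653*(1/48415) = 30653/48415 ≈ 0.63313)
(H + (-58*(-58) + 23))/(-17540 + (15185 - 1*(-18978))) = (30653/48415 + (-58*(-58) + 23))/(-17540 + (15185 - 1*(-18978))) = (30653/48415 + (3364 + 23))/(-17540 + (15185 + 18978)) = (30653/48415 + 3387)/(-17540 + 34163) = (164012258/48415)/16623 = (164012258/48415)*(1/16623) = 164012258/804802545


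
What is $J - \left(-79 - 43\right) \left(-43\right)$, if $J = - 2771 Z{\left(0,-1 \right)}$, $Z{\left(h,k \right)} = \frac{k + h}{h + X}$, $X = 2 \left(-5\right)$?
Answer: $- \frac{55231}{10} \approx -5523.1$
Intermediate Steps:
$X = -10$
$Z{\left(h,k \right)} = \frac{h + k}{-10 + h}$ ($Z{\left(h,k \right)} = \frac{k + h}{h - 10} = \frac{h + k}{-10 + h}$)
$J = - \frac{2771}{10}$ ($J = - 2771 \frac{0 - 1}{-10 + 0} = - 2771 \frac{1}{-10} \left(-1\right) = - 2771 \left(\left(- \frac{1}{10}\right) \left(-1\right)\right) = \left(-2771\right) \frac{1}{10} = - \frac{2771}{10} \approx -277.1$)
$J - \left(-79 - 43\right) \left(-43\right) = - \frac{2771}{10} - \left(-79 - 43\right) \left(-43\right) = - \frac{2771}{10} - \left(-122\right) \left(-43\right) = - \frac{2771}{10} - 5246 = - \frac{55231}{10}$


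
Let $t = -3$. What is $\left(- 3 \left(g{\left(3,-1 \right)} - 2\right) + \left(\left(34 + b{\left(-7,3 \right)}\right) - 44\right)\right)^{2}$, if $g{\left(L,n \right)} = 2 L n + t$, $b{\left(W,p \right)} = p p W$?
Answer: $1600$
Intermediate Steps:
$b{\left(W,p \right)} = W p^{2}$ ($b{\left(W,p \right)} = p^{2} W = W p^{2}$)
$g{\left(L,n \right)} = -3 + 2 L n$ ($g{\left(L,n \right)} = 2 L n - 3 = -3 + 2 L n$)
$\left(- 3 \left(g{\left(3,-1 \right)} - 2\right) + \left(\left(34 + b{\left(-7,3 \right)}\right) - 44\right)\right)^{2} = \left(- 3 \left(\left(-3 + 2 \cdot 3 \left(-1\right)\right) - 2\right) - \left(10 + 63\right)\right)^{2} = \left(- 3 \left(\left(-3 - 6\right) - 2\right) + \left(\left(34 - 63\right) - 44\right)\right)^{2} = \left(- 3 \left(-9 - 2\right) + \left(\left(34 - 63\right) - 44\right)\right)^{2} = \left(\left(-3\right) \left(-11\right) - 73\right)^{2} = \left(33 - 73\right)^{2} = \left(-40\right)^{2} = 1600$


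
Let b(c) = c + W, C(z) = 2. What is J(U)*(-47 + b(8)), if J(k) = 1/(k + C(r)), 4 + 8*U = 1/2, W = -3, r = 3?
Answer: -672/25 ≈ -26.880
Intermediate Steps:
U = -7/16 (U = -1/2 + (1/2)/8 = -1/2 + (1*(1/2))/8 = -1/2 + (1/8)*(1/2) = -1/2 + 1/16 = -7/16 ≈ -0.43750)
b(c) = -3 + c (b(c) = c - 3 = -3 + c)
J(k) = 1/(2 + k) (J(k) = 1/(k + 2) = 1/(2 + k))
J(U)*(-47 + b(8)) = (-47 + (-3 + 8))/(2 - 7/16) = (-47 + 5)/(25/16) = (16/25)*(-42) = -672/25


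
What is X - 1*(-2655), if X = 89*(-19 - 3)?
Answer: 697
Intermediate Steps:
X = -1958 (X = 89*(-22) = -1958)
X - 1*(-2655) = -1958 - 1*(-2655) = -1958 + 2655 = 697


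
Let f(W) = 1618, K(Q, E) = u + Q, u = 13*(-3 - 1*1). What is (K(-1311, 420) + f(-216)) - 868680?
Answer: -868425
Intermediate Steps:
u = -52 (u = 13*(-3 - 1) = 13*(-4) = -52)
K(Q, E) = -52 + Q
(K(-1311, 420) + f(-216)) - 868680 = ((-52 - 1311) + 1618) - 868680 = (-1363 + 1618) - 868680 = 255 - 868680 = -868425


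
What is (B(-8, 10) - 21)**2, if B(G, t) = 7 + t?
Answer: 16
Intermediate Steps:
(B(-8, 10) - 21)**2 = ((7 + 10) - 21)**2 = (17 - 21)**2 = (-4)**2 = 16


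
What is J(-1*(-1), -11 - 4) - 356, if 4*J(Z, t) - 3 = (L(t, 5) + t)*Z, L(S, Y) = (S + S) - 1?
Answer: -1467/4 ≈ -366.75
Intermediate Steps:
L(S, Y) = -1 + 2*S (L(S, Y) = 2*S - 1 = -1 + 2*S)
J(Z, t) = ¾ + Z*(-1 + 3*t)/4 (J(Z, t) = ¾ + (((-1 + 2*t) + t)*Z)/4 = ¾ + ((-1 + 3*t)*Z)/4 = ¾ + (Z*(-1 + 3*t))/4 = ¾ + Z*(-1 + 3*t)/4)
J(-1*(-1), -11 - 4) - 356 = (¾ - (-1)*(-1)/4 + 3*(-1*(-1))*(-11 - 4)/4) - 356 = (¾ - ¼*1 + (¾)*1*(-15)) - 356 = (¾ - ¼ - 45/4) - 356 = -43/4 - 356 = -1467/4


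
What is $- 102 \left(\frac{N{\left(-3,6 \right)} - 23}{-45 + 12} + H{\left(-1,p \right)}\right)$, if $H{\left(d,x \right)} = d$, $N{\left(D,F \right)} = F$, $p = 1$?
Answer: $\frac{544}{11} \approx 49.455$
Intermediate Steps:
$- 102 \left(\frac{N{\left(-3,6 \right)} - 23}{-45 + 12} + H{\left(-1,p \right)}\right) = - 102 \left(\frac{6 - 23}{-45 + 12} - 1\right) = - 102 \left(- \frac{17}{-33} - 1\right) = - 102 \left(\left(-17\right) \left(- \frac{1}{33}\right) - 1\right) = - 102 \left(\frac{17}{33} - 1\right) = \left(-102\right) \left(- \frac{16}{33}\right) = \frac{544}{11}$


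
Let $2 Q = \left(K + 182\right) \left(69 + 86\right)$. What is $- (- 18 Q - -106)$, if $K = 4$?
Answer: $259364$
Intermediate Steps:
$Q = 14415$ ($Q = \frac{\left(4 + 182\right) \left(69 + 86\right)}{2} = \frac{186 \cdot 155}{2} = \frac{1}{2} \cdot 28830 = 14415$)
$- (- 18 Q - -106) = - (\left(-18\right) 14415 - -106) = - (-259470 + \left(-4 + 110\right)) = - (-259470 + 106) = \left(-1\right) \left(-259364\right) = 259364$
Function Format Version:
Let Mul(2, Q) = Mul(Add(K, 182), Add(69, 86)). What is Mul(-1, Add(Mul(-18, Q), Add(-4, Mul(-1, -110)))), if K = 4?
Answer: 259364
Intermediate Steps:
Q = 14415 (Q = Mul(Rational(1, 2), Mul(Add(4, 182), Add(69, 86))) = Mul(Rational(1, 2), Mul(186, 155)) = Mul(Rational(1, 2), 28830) = 14415)
Mul(-1, Add(Mul(-18, Q), Add(-4, Mul(-1, -110)))) = Mul(-1, Add(Mul(-18, 14415), Add(-4, Mul(-1, -110)))) = Mul(-1, Add(-259470, Add(-4, 110))) = Mul(-1, Add(-259470, 106)) = Mul(-1, -259364) = 259364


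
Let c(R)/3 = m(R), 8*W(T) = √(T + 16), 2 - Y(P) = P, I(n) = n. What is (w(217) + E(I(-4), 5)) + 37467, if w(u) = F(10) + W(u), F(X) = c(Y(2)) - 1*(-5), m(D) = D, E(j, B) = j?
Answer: 37468 + √233/8 ≈ 37470.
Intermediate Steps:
Y(P) = 2 - P
W(T) = √(16 + T)/8 (W(T) = √(T + 16)/8 = √(16 + T)/8)
c(R) = 3*R
F(X) = 5 (F(X) = 3*(2 - 1*2) - 1*(-5) = 3*(2 - 2) + 5 = 3*0 + 5 = 0 + 5 = 5)
w(u) = 5 + √(16 + u)/8
(w(217) + E(I(-4), 5)) + 37467 = ((5 + √(16 + 217)/8) - 4) + 37467 = ((5 + √233/8) - 4) + 37467 = (1 + √233/8) + 37467 = 37468 + √233/8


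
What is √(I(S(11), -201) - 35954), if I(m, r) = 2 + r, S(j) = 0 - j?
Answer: 3*I*√4017 ≈ 190.14*I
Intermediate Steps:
S(j) = -j
√(I(S(11), -201) - 35954) = √((2 - 201) - 35954) = √(-199 - 35954) = √(-36153) = 3*I*√4017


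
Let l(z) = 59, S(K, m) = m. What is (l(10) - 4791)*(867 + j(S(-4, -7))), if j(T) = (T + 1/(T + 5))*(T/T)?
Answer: -4067154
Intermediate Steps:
j(T) = T + 1/(5 + T) (j(T) = (T + 1/(5 + T))*1 = T + 1/(5 + T))
(l(10) - 4791)*(867 + j(S(-4, -7))) = (59 - 4791)*(867 + (1 + (-7)**2 + 5*(-7))/(5 - 7)) = -4732*(867 + (1 + 49 - 35)/(-2)) = -4732*(867 - 1/2*15) = -4732*(867 - 15/2) = -4732*1719/2 = -4067154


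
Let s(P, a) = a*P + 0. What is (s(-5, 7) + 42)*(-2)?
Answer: -14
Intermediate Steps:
s(P, a) = P*a (s(P, a) = P*a + 0 = P*a)
(s(-5, 7) + 42)*(-2) = (-5*7 + 42)*(-2) = (-35 + 42)*(-2) = 7*(-2) = -14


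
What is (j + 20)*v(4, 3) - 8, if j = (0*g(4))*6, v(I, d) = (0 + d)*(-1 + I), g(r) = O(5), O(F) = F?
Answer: 172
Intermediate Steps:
g(r) = 5
v(I, d) = d*(-1 + I)
j = 0 (j = (0*5)*6 = 0*6 = 0)
(j + 20)*v(4, 3) - 8 = (0 + 20)*(3*(-1 + 4)) - 8 = 20*(3*3) - 8 = 20*9 - 8 = 180 - 8 = 172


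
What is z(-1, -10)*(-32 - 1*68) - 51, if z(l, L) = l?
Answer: 49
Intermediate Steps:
z(-1, -10)*(-32 - 1*68) - 51 = -(-32 - 1*68) - 51 = -(-32 - 68) - 51 = -1*(-100) - 51 = 100 - 51 = 49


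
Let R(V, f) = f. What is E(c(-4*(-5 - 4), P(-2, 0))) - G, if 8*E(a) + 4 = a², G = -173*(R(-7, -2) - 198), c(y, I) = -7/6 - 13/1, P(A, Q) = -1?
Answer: -9957719/288 ≈ -34575.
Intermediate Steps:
c(y, I) = -85/6 (c(y, I) = -7*⅙ - 13*1 = -7/6 - 13 = -85/6)
G = 34600 (G = -173*(-2 - 198) = -173*(-200) = 34600)
E(a) = -½ + a²/8
E(c(-4*(-5 - 4), P(-2, 0))) - G = (-½ + (-85/6)²/8) - 1*34600 = (-½ + (⅛)*(7225/36)) - 34600 = (-½ + 7225/288) - 34600 = 7081/288 - 34600 = -9957719/288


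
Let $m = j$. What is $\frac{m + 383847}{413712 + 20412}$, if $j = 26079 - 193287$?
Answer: $\frac{24071}{48236} \approx 0.49903$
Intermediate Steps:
$j = -167208$
$m = -167208$
$\frac{m + 383847}{413712 + 20412} = \frac{-167208 + 383847}{413712 + 20412} = \frac{216639}{434124} = 216639 \cdot \frac{1}{434124} = \frac{24071}{48236}$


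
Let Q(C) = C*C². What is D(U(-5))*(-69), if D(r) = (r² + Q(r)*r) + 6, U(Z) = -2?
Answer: -1794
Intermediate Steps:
Q(C) = C³
D(r) = 6 + r² + r⁴ (D(r) = (r² + r³*r) + 6 = (r² + r⁴) + 6 = 6 + r² + r⁴)
D(U(-5))*(-69) = (6 + (-2)² + (-2)⁴)*(-69) = (6 + 4 + 16)*(-69) = 26*(-69) = -1794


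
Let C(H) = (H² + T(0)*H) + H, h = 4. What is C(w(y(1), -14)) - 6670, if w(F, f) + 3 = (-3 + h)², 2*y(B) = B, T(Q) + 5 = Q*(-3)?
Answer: -6658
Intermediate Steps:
T(Q) = -5 - 3*Q (T(Q) = -5 + Q*(-3) = -5 - 3*Q)
y(B) = B/2
w(F, f) = -2 (w(F, f) = -3 + (-3 + 4)² = -3 + 1² = -3 + 1 = -2)
C(H) = H² - 4*H (C(H) = (H² + (-5 - 3*0)*H) + H = (H² + (-5 + 0)*H) + H = (H² - 5*H) + H = H² - 4*H)
C(w(y(1), -14)) - 6670 = -2*(-4 - 2) - 6670 = -2*(-6) - 6670 = 12 - 6670 = -6658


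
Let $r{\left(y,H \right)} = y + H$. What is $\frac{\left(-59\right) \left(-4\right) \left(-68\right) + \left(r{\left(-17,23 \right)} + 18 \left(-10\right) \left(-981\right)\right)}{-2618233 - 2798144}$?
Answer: $- \frac{160538}{5416377} \approx -0.029639$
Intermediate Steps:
$r{\left(y,H \right)} = H + y$
$\frac{\left(-59\right) \left(-4\right) \left(-68\right) + \left(r{\left(-17,23 \right)} + 18 \left(-10\right) \left(-981\right)\right)}{-2618233 - 2798144} = \frac{\left(-59\right) \left(-4\right) \left(-68\right) + \left(\left(23 - 17\right) + 18 \left(-10\right) \left(-981\right)\right)}{-2618233 - 2798144} = \frac{236 \left(-68\right) + \left(6 - -176580\right)}{-5416377} = \left(-16048 + \left(6 + 176580\right)\right) \left(- \frac{1}{5416377}\right) = \left(-16048 + 176586\right) \left(- \frac{1}{5416377}\right) = 160538 \left(- \frac{1}{5416377}\right) = - \frac{160538}{5416377}$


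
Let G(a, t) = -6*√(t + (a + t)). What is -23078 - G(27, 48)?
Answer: -23078 + 6*√123 ≈ -23011.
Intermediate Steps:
G(a, t) = -6*√(a + 2*t)
-23078 - G(27, 48) = -23078 - (-6)*√(27 + 2*48) = -23078 - (-6)*√(27 + 96) = -23078 - (-6)*√123 = -23078 + 6*√123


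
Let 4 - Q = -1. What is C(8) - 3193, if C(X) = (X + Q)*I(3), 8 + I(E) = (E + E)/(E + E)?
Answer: -3284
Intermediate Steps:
Q = 5 (Q = 4 - 1*(-1) = 4 + 1 = 5)
I(E) = -7 (I(E) = -8 + (E + E)/(E + E) = -8 + (2*E)/((2*E)) = -8 + (2*E)*(1/(2*E)) = -8 + 1 = -7)
C(X) = -35 - 7*X (C(X) = (X + 5)*(-7) = (5 + X)*(-7) = -35 - 7*X)
C(8) - 3193 = (-35 - 7*8) - 3193 = (-35 - 56) - 3193 = -91 - 3193 = -3284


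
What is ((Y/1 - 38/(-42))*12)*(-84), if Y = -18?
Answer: 17232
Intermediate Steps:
((Y/1 - 38/(-42))*12)*(-84) = ((-18/1 - 38/(-42))*12)*(-84) = ((-18*1 - 38*(-1/42))*12)*(-84) = ((-18 + 19/21)*12)*(-84) = -359/21*12*(-84) = -1436/7*(-84) = 17232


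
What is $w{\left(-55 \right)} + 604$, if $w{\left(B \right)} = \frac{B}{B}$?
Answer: $605$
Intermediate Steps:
$w{\left(B \right)} = 1$
$w{\left(-55 \right)} + 604 = 1 + 604 = 605$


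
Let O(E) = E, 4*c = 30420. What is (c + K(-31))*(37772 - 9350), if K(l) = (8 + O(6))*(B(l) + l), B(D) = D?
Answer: 191479014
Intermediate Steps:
c = 7605 (c = (¼)*30420 = 7605)
K(l) = 28*l (K(l) = (8 + 6)*(l + l) = 14*(2*l) = 28*l)
(c + K(-31))*(37772 - 9350) = (7605 + 28*(-31))*(37772 - 9350) = (7605 - 868)*28422 = 6737*28422 = 191479014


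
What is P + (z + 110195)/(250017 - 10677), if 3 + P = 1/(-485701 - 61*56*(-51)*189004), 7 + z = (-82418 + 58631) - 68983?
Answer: -687429642477087/234840052739660 ≈ -2.9272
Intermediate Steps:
z = -92777 (z = -7 + ((-82418 + 58631) - 68983) = -7 + (-23787 - 68983) = -7 - 92770 = -92777)
P = -176615732821/58871910940 (P = -3 + 1/(-485701 - 61*56*(-51)*189004) = -3 + (1/189004)/(-485701 - 3416*(-51)) = -3 + (1/189004)/(-485701 + 174216) = -3 + (1/189004)/(-311485) = -3 - 1/311485*1/189004 = -3 - 1/58871910940 = -176615732821/58871910940 ≈ -3.0000)
P + (z + 110195)/(250017 - 10677) = -176615732821/58871910940 + (-92777 + 110195)/(250017 - 10677) = -176615732821/58871910940 + 17418/239340 = -176615732821/58871910940 + 17418*(1/239340) = -176615732821/58871910940 + 2903/39890 = -687429642477087/234840052739660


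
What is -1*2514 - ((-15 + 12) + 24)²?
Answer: -2955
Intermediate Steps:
-1*2514 - ((-15 + 12) + 24)² = -2514 - (-3 + 24)² = -2514 - 1*21² = -2514 - 1*441 = -2514 - 441 = -2955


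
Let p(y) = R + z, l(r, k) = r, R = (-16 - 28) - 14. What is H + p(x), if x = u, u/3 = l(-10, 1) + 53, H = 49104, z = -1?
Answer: 49045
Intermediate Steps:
R = -58 (R = -44 - 14 = -58)
u = 129 (u = 3*(-10 + 53) = 3*43 = 129)
x = 129
p(y) = -59 (p(y) = -58 - 1 = -59)
H + p(x) = 49104 - 59 = 49045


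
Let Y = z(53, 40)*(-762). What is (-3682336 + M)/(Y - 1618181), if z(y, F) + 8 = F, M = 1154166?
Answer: 505634/328513 ≈ 1.5392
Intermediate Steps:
z(y, F) = -8 + F
Y = -24384 (Y = (-8 + 40)*(-762) = 32*(-762) = -24384)
(-3682336 + M)/(Y - 1618181) = (-3682336 + 1154166)/(-24384 - 1618181) = -2528170/(-1642565) = -2528170*(-1/1642565) = 505634/328513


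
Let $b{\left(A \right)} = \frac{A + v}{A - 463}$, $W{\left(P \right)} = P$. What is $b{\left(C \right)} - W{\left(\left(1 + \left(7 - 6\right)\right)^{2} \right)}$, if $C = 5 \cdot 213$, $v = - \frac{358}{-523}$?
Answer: $- \frac{702031}{314846} \approx -2.2298$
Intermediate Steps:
$v = \frac{358}{523}$ ($v = \left(-358\right) \left(- \frac{1}{523}\right) = \frac{358}{523} \approx 0.68451$)
$C = 1065$
$b{\left(A \right)} = \frac{\frac{358}{523} + A}{-463 + A}$ ($b{\left(A \right)} = \frac{A + \frac{358}{523}}{A - 463} = \frac{\frac{358}{523} + A}{-463 + A}$)
$b{\left(C \right)} - W{\left(\left(1 + \left(7 - 6\right)\right)^{2} \right)} = \frac{\frac{358}{523} + 1065}{-463 + 1065} - \left(1 + \left(7 - 6\right)\right)^{2} = \frac{1}{602} \cdot \frac{557353}{523} - \left(1 + \left(7 - 6\right)\right)^{2} = \frac{1}{602} \cdot \frac{557353}{523} - \left(1 + 1\right)^{2} = \frac{557353}{314846} - 2^{2} = \frac{557353}{314846} - 4 = - \frac{702031}{314846}$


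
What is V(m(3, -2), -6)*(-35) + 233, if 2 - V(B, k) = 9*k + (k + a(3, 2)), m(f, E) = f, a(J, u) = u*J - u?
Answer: -1797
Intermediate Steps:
a(J, u) = -u + J*u (a(J, u) = J*u - u = -u + J*u)
V(B, k) = -2 - 10*k (V(B, k) = 2 - (9*k + (k + 2*(-1 + 3))) = 2 - (9*k + (k + 2*2)) = 2 - (9*k + (k + 4)) = 2 - (9*k + (4 + k)) = 2 - (4 + 10*k) = 2 + (-4 - 10*k) = -2 - 10*k)
V(m(3, -2), -6)*(-35) + 233 = (-2 - 10*(-6))*(-35) + 233 = (-2 + 60)*(-35) + 233 = 58*(-35) + 233 = -2030 + 233 = -1797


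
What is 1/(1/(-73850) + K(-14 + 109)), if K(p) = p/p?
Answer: 73850/73849 ≈ 1.0000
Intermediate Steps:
K(p) = 1
1/(1/(-73850) + K(-14 + 109)) = 1/(1/(-73850) + 1) = 1/(-1/73850 + 1) = 1/(73849/73850) = 73850/73849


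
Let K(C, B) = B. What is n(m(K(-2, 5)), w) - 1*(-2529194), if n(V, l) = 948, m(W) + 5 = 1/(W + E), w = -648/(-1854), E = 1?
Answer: 2530142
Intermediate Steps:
w = 36/103 (w = -648*(-1/1854) = 36/103 ≈ 0.34951)
m(W) = -5 + 1/(1 + W) (m(W) = -5 + 1/(W + 1) = -5 + 1/(1 + W))
n(m(K(-2, 5)), w) - 1*(-2529194) = 948 - 1*(-2529194) = 948 + 2529194 = 2530142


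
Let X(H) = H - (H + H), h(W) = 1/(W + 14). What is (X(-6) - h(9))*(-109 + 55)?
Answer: -7398/23 ≈ -321.65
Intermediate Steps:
h(W) = 1/(14 + W)
X(H) = -H (X(H) = H - 2*H = -H)
(X(-6) - h(9))*(-109 + 55) = (-1*(-6) - 1/(14 + 9))*(-109 + 55) = (6 - 1/23)*(-54) = (137/23)*(-54) = -7398/23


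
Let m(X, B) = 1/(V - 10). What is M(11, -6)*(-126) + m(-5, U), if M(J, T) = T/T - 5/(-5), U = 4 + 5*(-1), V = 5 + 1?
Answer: -1009/4 ≈ -252.25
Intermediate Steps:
V = 6
U = -1 (U = 4 - 5 = -1)
M(J, T) = 2 (M(J, T) = 1 - 5*(-⅕) = 1 + 1 = 2)
m(X, B) = -¼ (m(X, B) = 1/(6 - 10) = 1/(-4) = -¼)
M(11, -6)*(-126) + m(-5, U) = 2*(-126) - ¼ = -252 - ¼ = -1009/4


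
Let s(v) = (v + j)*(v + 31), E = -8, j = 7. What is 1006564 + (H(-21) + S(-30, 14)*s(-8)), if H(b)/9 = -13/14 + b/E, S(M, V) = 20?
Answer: 56342679/56 ≈ 1.0061e+6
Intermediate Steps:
s(v) = (7 + v)*(31 + v) (s(v) = (v + 7)*(v + 31) = (7 + v)*(31 + v))
H(b) = -117/14 - 9*b/8 (H(b) = 9*(-13/14 + b/(-8)) = 9*(-13*1/14 + b*(-1/8)) = 9*(-13/14 - b/8) = -117/14 - 9*b/8)
1006564 + (H(-21) + S(-30, 14)*s(-8)) = 1006564 + ((-117/14 - 9/8*(-21)) + 20*(217 + (-8)**2 + 38*(-8))) = 1006564 + ((-117/14 + 189/8) + 20*(217 + 64 - 304)) = 1006564 + (855/56 + 20*(-23)) = 1006564 + (855/56 - 460) = 1006564 - 24905/56 = 56342679/56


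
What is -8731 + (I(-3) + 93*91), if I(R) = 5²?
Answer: -243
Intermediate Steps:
I(R) = 25
-8731 + (I(-3) + 93*91) = -8731 + (25 + 93*91) = -8731 + (25 + 8463) = -8731 + 8488 = -243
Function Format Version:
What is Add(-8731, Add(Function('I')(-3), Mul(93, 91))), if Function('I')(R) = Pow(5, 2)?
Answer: -243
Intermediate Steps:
Function('I')(R) = 25
Add(-8731, Add(Function('I')(-3), Mul(93, 91))) = Add(-8731, Add(25, Mul(93, 91))) = Add(-8731, Add(25, 8463)) = Add(-8731, 8488) = -243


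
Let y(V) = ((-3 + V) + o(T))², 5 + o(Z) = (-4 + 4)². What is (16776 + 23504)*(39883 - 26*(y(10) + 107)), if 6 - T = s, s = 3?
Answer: 1490239160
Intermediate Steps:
T = 3 (T = 6 - 1*3 = 6 - 3 = 3)
o(Z) = -5 (o(Z) = -5 + (-4 + 4)² = -5 + 0² = -5 + 0 = -5)
y(V) = (-8 + V)² (y(V) = ((-3 + V) - 5)² = (-8 + V)²)
(16776 + 23504)*(39883 - 26*(y(10) + 107)) = (16776 + 23504)*(39883 - 26*((-8 + 10)² + 107)) = 40280*(39883 - 26*(2² + 107)) = 40280*(39883 - 26*(4 + 107)) = 40280*(39883 - 26*111) = 40280*(39883 - 2886) = 40280*36997 = 1490239160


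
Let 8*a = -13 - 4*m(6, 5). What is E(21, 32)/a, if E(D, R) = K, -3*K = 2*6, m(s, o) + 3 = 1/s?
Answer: 96/5 ≈ 19.200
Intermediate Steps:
m(s, o) = -3 + 1/s
K = -4 (K = -2*6/3 = -1/3*12 = -4)
E(D, R) = -4
a = -5/24 (a = (-13 - 4*(-3 + 1/6))/8 = (-13 - 4*(-17/6))/8 = (-13 + 34/3)/8 = (1/8)*(-5/3) = -5/24 ≈ -0.20833)
E(21, 32)/a = -4/(-5/24) = -4*(-24/5) = 96/5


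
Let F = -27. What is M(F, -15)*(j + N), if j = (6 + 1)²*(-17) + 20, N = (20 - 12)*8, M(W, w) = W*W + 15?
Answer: -557256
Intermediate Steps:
M(W, w) = 15 + W² (M(W, w) = W² + 15 = 15 + W²)
N = 64 (N = 8*8 = 64)
j = -813 (j = 7²*(-17) + 20 = 49*(-17) + 20 = -833 + 20 = -813)
M(F, -15)*(j + N) = (15 + (-27)²)*(-813 + 64) = (15 + 729)*(-749) = 744*(-749) = -557256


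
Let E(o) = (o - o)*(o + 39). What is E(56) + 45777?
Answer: 45777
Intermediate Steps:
E(o) = 0 (E(o) = 0*(39 + o) = 0)
E(56) + 45777 = 0 + 45777 = 45777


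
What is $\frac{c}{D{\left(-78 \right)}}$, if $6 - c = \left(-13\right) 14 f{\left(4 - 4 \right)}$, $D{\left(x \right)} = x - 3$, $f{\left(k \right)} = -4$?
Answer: $\frac{722}{81} \approx 8.9136$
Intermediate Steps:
$D{\left(x \right)} = -3 + x$
$c = -722$ ($c = 6 - \left(-13\right) 14 \left(-4\right) = 6 - \left(-182\right) \left(-4\right) = 6 - 728 = -722$)
$\frac{c}{D{\left(-78 \right)}} = - \frac{722}{-3 - 78} = - \frac{722}{-81} = \left(-722\right) \left(- \frac{1}{81}\right) = \frac{722}{81}$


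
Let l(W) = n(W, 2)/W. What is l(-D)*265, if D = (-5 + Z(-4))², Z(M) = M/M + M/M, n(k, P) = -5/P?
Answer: 1325/18 ≈ 73.611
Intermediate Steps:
Z(M) = 2 (Z(M) = 1 + 1 = 2)
D = 9 (D = (-5 + 2)² = (-3)² = 9)
l(W) = -5/(2*W) (l(W) = (-5/2)/W = (-5*½)/W = -5/(2*W))
l(-D)*265 = -5/(2*((-1*9)))*265 = -5/2/(-9)*265 = -5/2*(-⅑)*265 = (5/18)*265 = 1325/18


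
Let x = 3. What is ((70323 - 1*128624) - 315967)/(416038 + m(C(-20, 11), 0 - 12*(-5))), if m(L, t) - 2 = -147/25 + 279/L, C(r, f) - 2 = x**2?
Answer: -17153950/19069393 ≈ -0.89955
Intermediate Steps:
C(r, f) = 11 (C(r, f) = 2 + 3**2 = 2 + 9 = 11)
m(L, t) = -97/25 + 279/L (m(L, t) = 2 + (-147/25 + 279/L) = -97/25 + 279/L)
((70323 - 1*128624) - 315967)/(416038 + m(C(-20, 11), 0 - 12*(-5))) = ((70323 - 1*128624) - 315967)/(416038 + (-97/25 + 279/11)) = ((70323 - 128624) - 315967)/(416038 + (-97/25 + 279*(1/11))) = (-58301 - 315967)/(416038 + (-97/25 + 279/11)) = -374268/(416038 + 5908/275) = -374268/114416358/275 = -374268*275/114416358 = -17153950/19069393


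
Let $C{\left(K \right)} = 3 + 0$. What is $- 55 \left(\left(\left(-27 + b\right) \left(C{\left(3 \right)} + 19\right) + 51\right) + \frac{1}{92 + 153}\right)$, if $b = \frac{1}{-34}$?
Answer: $\frac{24907003}{833} \approx 29900.0$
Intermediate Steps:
$C{\left(K \right)} = 3$
$b = - \frac{1}{34} \approx -0.029412$
$- 55 \left(\left(\left(-27 + b\right) \left(C{\left(3 \right)} + 19\right) + 51\right) + \frac{1}{92 + 153}\right) = - 55 \left(\left(\left(-27 - \frac{1}{34}\right) \left(3 + 19\right) + 51\right) + \frac{1}{92 + 153}\right) = - 55 \left(\left(\left(- \frac{919}{34}\right) 22 + 51\right) + \frac{1}{245}\right) = - 55 \left(\left(- \frac{10109}{17} + 51\right) + \frac{1}{245}\right) = - 55 \left(- \frac{9242}{17} + \frac{1}{245}\right) = \left(-55\right) \left(- \frac{2264273}{4165}\right) = \frac{24907003}{833}$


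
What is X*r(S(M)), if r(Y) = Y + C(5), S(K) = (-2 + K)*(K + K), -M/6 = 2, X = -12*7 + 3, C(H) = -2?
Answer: -27054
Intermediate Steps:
X = -81 (X = -84 + 3 = -81)
M = -12 (M = -6*2 = -12)
S(K) = 2*K*(-2 + K) (S(K) = (-2 + K)*(2*K) = 2*K*(-2 + K))
r(Y) = -2 + Y (r(Y) = Y - 2 = -2 + Y)
X*r(S(M)) = -81*(-2 + 2*(-12)*(-2 - 12)) = -81*(-2 + 2*(-12)*(-14)) = -81*(-2 + 336) = -81*334 = -27054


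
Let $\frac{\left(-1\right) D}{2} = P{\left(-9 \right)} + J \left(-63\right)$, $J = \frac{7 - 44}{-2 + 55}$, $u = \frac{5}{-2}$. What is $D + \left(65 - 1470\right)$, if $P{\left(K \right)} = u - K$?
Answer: $- \frac{79816}{53} \approx -1506.0$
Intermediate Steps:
$u = - \frac{5}{2}$ ($u = 5 \left(- \frac{1}{2}\right) = - \frac{5}{2} \approx -2.5$)
$J = - \frac{37}{53} \approx -0.69811$
$P{\left(K \right)} = - \frac{5}{2} - K$
$D = - \frac{5351}{53}$ ($D = - 2 \left(\left(- \frac{5}{2} - -9\right) - - \frac{2331}{53}\right) = - 2 \left(\left(- \frac{5}{2} + 9\right) + \frac{2331}{53}\right) = - 2 \left(\frac{13}{2} + \frac{2331}{53}\right) = \left(-2\right) \frac{5351}{106} = - \frac{5351}{53} \approx -100.96$)
$D + \left(65 - 1470\right) = - \frac{5351}{53} + \left(65 - 1470\right) = - \frac{5351}{53} - 1405 = - \frac{79816}{53}$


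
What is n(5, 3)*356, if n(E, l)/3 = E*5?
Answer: 26700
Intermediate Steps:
n(E, l) = 15*E (n(E, l) = 3*(E*5) = 3*(5*E) = 15*E)
n(5, 3)*356 = (15*5)*356 = 75*356 = 26700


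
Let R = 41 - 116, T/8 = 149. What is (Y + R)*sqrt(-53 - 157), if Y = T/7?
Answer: 667*I*sqrt(210)/7 ≈ 1380.8*I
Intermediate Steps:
T = 1192 (T = 8*149 = 1192)
Y = 1192/7 ≈ 170.29
R = -75
(Y + R)*sqrt(-53 - 157) = (1192/7 - 75)*sqrt(-53 - 157) = 667*sqrt(-210)/7 = 667*(I*sqrt(210))/7 = 667*I*sqrt(210)/7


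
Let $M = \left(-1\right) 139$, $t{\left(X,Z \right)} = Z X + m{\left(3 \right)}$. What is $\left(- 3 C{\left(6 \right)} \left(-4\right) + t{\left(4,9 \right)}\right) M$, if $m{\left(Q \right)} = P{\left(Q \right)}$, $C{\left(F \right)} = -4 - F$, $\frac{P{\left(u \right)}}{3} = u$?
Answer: $10425$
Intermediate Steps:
$P{\left(u \right)} = 3 u$
$m{\left(Q \right)} = 3 Q$
$t{\left(X,Z \right)} = 9 + X Z$ ($t{\left(X,Z \right)} = Z X + 3 \cdot 3 = X Z + 9 = 9 + X Z$)
$M = -139$
$\left(- 3 C{\left(6 \right)} \left(-4\right) + t{\left(4,9 \right)}\right) M = \left(- 3 \left(-4 - 6\right) \left(-4\right) + \left(9 + 4 \cdot 9\right)\right) \left(-139\right) = \left(- 3 \left(-4 - 6\right) \left(-4\right) + \left(9 + 36\right)\right) \left(-139\right) = \left(\left(-3\right) \left(-10\right) \left(-4\right) + 45\right) \left(-139\right) = \left(30 \left(-4\right) + 45\right) \left(-139\right) = \left(-120 + 45\right) \left(-139\right) = \left(-75\right) \left(-139\right) = 10425$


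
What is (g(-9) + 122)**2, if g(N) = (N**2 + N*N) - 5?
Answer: 77841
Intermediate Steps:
g(N) = -5 + 2*N**2 (g(N) = (N**2 + N**2) - 5 = 2*N**2 - 5 = -5 + 2*N**2)
(g(-9) + 122)**2 = ((-5 + 2*(-9)**2) + 122)**2 = ((-5 + 2*81) + 122)**2 = ((-5 + 162) + 122)**2 = (157 + 122)**2 = 279**2 = 77841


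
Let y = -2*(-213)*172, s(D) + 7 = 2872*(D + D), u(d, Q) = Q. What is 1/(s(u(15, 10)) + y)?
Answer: 1/130705 ≈ 7.6508e-6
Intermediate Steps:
s(D) = -7 + 5744*D (s(D) = -7 + 2872*(D + D) = -7 + 2872*(2*D) = -7 + 5744*D)
y = 73272 (y = 426*172 = 73272)
1/(s(u(15, 10)) + y) = 1/((-7 + 5744*10) + 73272) = 1/((-7 + 57440) + 73272) = 1/(57433 + 73272) = 1/130705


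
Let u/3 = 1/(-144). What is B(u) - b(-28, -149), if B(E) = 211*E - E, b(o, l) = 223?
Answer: -1819/8 ≈ -227.38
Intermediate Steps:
u = -1/48 (u = 3/(-144) = 3*(-1/144) = -1/48 ≈ -0.020833)
B(E) = 210*E
B(u) - b(-28, -149) = 210*(-1/48) - 1*223 = -35/8 - 223 = -1819/8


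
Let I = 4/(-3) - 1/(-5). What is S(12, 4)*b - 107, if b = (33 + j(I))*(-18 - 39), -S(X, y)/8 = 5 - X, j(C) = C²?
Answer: -8215721/75 ≈ -1.0954e+5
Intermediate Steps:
I = -17/15 (I = 4*(-⅓) - 1*(-⅕) = -4/3 + ⅕ = -17/15 ≈ -1.1333)
S(X, y) = -40 + 8*X (S(X, y) = -8*(5 - X) = -40 + 8*X)
b = -146566/75 (b = (33 + (-17/15)²)*(-18 - 39) = (33 + 289/225)*(-57) = (7714/225)*(-57) = -146566/75 ≈ -1954.2)
S(12, 4)*b - 107 = (-40 + 8*12)*(-146566/75) - 107 = (-40 + 96)*(-146566/75) - 107 = 56*(-146566/75) - 107 = -8207696/75 - 107 = -8215721/75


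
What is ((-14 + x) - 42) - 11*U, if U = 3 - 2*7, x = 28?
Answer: 93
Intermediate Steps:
U = -11 (U = 3 - 14 = -11)
((-14 + x) - 42) - 11*U = ((-14 + 28) - 42) - 11*(-11) = (14 - 42) + 121 = -28 + 121 = 93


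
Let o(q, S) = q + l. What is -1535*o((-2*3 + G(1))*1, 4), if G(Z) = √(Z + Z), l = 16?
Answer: -15350 - 1535*√2 ≈ -17521.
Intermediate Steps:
G(Z) = √2*√Z (G(Z) = √(2*Z) = √2*√Z)
o(q, S) = 16 + q (o(q, S) = q + 16 = 16 + q)
-1535*o((-2*3 + G(1))*1, 4) = -1535*(16 + (-2*3 + √2*√1)*1) = -1535*(16 + (-6 + √2*1)*1) = -1535*(16 + (-6 + √2)*1) = -1535*(16 + (-6 + √2)) = -1535*(10 + √2) = -15350 - 1535*√2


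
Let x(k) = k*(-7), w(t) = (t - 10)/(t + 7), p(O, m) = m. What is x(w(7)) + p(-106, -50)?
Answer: -97/2 ≈ -48.500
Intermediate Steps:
w(t) = (-10 + t)/(7 + t)
x(k) = -7*k
x(w(7)) + p(-106, -50) = -7*(-10 + 7)/(7 + 7) - 50 = -7*(-3)/14 - 50 = -(-3)/2 - 50 = -7*(-3/14) - 50 = 3/2 - 50 = -97/2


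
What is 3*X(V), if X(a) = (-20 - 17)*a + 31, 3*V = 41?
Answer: -1424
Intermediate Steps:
V = 41/3 (V = (⅓)*41 = 41/3 ≈ 13.667)
X(a) = 31 - 37*a (X(a) = -37*a + 31 = 31 - 37*a)
3*X(V) = 3*(31 - 37*41/3) = 3*(31 - 1517/3) = 3*(-1424/3) = -1424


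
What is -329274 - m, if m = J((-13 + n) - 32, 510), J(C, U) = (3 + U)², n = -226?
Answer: -592443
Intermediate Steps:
m = 263169 (m = (3 + 510)² = 513² = 263169)
-329274 - m = -329274 - 1*263169 = -329274 - 263169 = -592443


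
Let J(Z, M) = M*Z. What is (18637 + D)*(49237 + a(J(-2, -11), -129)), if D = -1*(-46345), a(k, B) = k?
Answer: 3200948338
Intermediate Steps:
D = 46345
(18637 + D)*(49237 + a(J(-2, -11), -129)) = (18637 + 46345)*(49237 - 11*(-2)) = 64982*(49237 + 22) = 64982*49259 = 3200948338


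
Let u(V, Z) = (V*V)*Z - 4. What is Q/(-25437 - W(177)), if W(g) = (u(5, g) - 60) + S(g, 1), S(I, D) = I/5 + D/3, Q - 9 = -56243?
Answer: 421755/223753 ≈ 1.8849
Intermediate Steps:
Q = -56234 (Q = 9 - 56243 = -56234)
S(I, D) = D/3 + I/5 (S(I, D) = I*(1/5) + D*(1/3) = I/5 + D/3 = D/3 + I/5)
u(V, Z) = -4 + Z*V**2 (u(V, Z) = V**2*Z - 4 = Z*V**2 - 4 = -4 + Z*V**2)
W(g) = -191/3 + 126*g/5 (W(g) = ((-4 + g*5**2) - 60) + ((1/3)*1 + g/5) = ((-4 + g*25) - 60) + (1/3 + g/5) = ((-4 + 25*g) - 60) + (1/3 + g/5) = (-64 + 25*g) + (1/3 + g/5) = -191/3 + 126*g/5)
Q/(-25437 - W(177)) = -56234/(-25437 - (-191/3 + (126/5)*177)) = -56234/(-25437 - (-191/3 + 22302/5)) = -56234/(-25437 - 1*65951/15) = -56234/(-25437 - 65951/15) = -56234/(-447506/15) = -56234*(-15/447506) = 421755/223753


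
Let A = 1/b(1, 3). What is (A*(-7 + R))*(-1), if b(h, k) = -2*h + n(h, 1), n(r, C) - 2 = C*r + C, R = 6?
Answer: ½ ≈ 0.50000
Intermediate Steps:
n(r, C) = 2 + C + C*r (n(r, C) = 2 + (C*r + C) = 2 + (C + C*r) = 2 + C + C*r)
b(h, k) = 3 - h (b(h, k) = -2*h + (2 + 1 + 1*h) = -2*h + (2 + 1 + h) = -2*h + (3 + h) = 3 - h)
A = ½ (A = 1/(3 - 1*1) = 1/(3 - 1) = 1/2 = ½ ≈ 0.50000)
(A*(-7 + R))*(-1) = ((-7 + 6)/2)*(-1) = ((½)*(-1))*(-1) = -½*(-1) = ½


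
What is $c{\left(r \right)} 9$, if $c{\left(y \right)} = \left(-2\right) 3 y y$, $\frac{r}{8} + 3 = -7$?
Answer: $-345600$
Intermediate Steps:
$r = -80$ ($r = -24 + 8 \left(-7\right) = -24 - 56 = -80$)
$c{\left(y \right)} = - 6 y^{2}$ ($c{\left(y \right)} = - 6 y y = - 6 y^{2}$)
$c{\left(r \right)} 9 = - 6 \left(-80\right)^{2} \cdot 9 = \left(-6\right) 6400 \cdot 9 = \left(-38400\right) 9 = -345600$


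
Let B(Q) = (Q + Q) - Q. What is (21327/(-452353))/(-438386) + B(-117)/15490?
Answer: -5800345162239/767936973194105 ≈ -0.0075532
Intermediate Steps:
B(Q) = Q (B(Q) = 2*Q - Q = Q)
(21327/(-452353))/(-438386) + B(-117)/15490 = (21327/(-452353))/(-438386) - 117/15490 = (21327*(-1/452353))*(-1/438386) - 117*1/15490 = -21327/452353*(-1/438386) - 117/15490 = 21327/198305222258 - 117/15490 = -5800345162239/767936973194105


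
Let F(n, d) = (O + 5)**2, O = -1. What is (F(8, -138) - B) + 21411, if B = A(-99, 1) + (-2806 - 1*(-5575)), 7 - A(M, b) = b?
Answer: 18652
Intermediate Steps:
A(M, b) = 7 - b
F(n, d) = 16 (F(n, d) = (-1 + 5)**2 = 4**2 = 16)
B = 2775 (B = (7 - 1*1) + (-2806 - 1*(-5575)) = (7 - 1) + (-2806 + 5575) = 6 + 2769 = 2775)
(F(8, -138) - B) + 21411 = (16 - 1*2775) + 21411 = (16 - 2775) + 21411 = -2759 + 21411 = 18652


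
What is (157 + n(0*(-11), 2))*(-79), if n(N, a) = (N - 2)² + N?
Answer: -12719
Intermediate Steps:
n(N, a) = N + (-2 + N)² (n(N, a) = (-2 + N)² + N = N + (-2 + N)²)
(157 + n(0*(-11), 2))*(-79) = (157 + (0*(-11) + (-2 + 0*(-11))²))*(-79) = (157 + (0 + (-2 + 0)²))*(-79) = (157 + (0 + (-2)²))*(-79) = (157 + (0 + 4))*(-79) = (157 + 4)*(-79) = 161*(-79) = -12719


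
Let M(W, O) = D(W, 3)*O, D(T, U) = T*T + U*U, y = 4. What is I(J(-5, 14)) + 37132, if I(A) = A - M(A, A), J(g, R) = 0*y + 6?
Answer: 36868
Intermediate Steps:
D(T, U) = T**2 + U**2
M(W, O) = O*(9 + W**2) (M(W, O) = (W**2 + 3**2)*O = (W**2 + 9)*O = (9 + W**2)*O = O*(9 + W**2))
J(g, R) = 6 (J(g, R) = 0*4 + 6 = 0 + 6 = 6)
I(A) = A - A*(9 + A**2)
I(J(-5, 14)) + 37132 = 6*(-8 - 1*6**2) + 37132 = 6*(-8 - 1*36) + 37132 = 6*(-8 - 36) + 37132 = 6*(-44) + 37132 = -264 + 37132 = 36868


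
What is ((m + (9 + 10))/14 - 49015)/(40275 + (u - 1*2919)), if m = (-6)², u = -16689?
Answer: -686155/289338 ≈ -2.3715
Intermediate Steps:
m = 36
((m + (9 + 10))/14 - 49015)/(40275 + (u - 1*2919)) = ((36 + (9 + 10))/14 - 49015)/(40275 + (-16689 - 1*2919)) = ((36 + 19)*(1/14) - 49015)/(40275 + (-16689 - 2919)) = (55*(1/14) - 49015)/(40275 - 19608) = (55/14 - 49015)/20667 = -686155/14*1/20667 = -686155/289338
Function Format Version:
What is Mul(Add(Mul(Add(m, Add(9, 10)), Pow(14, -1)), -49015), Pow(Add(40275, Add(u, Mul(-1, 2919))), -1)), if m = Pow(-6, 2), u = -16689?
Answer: Rational(-686155, 289338) ≈ -2.3715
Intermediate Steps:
m = 36
Mul(Add(Mul(Add(m, Add(9, 10)), Pow(14, -1)), -49015), Pow(Add(40275, Add(u, Mul(-1, 2919))), -1)) = Mul(Add(Mul(Add(36, Add(9, 10)), Pow(14, -1)), -49015), Pow(Add(40275, Add(-16689, Mul(-1, 2919))), -1)) = Mul(Add(Mul(Add(36, 19), Rational(1, 14)), -49015), Pow(Add(40275, Add(-16689, -2919)), -1)) = Mul(Add(Mul(55, Rational(1, 14)), -49015), Pow(Add(40275, -19608), -1)) = Mul(Add(Rational(55, 14), -49015), Pow(20667, -1)) = Mul(Rational(-686155, 14), Rational(1, 20667)) = Rational(-686155, 289338)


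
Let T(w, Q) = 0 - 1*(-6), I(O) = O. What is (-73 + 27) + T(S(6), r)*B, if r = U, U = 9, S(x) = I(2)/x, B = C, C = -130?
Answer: -826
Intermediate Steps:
B = -130
S(x) = 2/x
r = 9
T(w, Q) = 6 (T(w, Q) = 0 + 6 = 6)
(-73 + 27) + T(S(6), r)*B = (-73 + 27) + 6*(-130) = -46 - 780 = -826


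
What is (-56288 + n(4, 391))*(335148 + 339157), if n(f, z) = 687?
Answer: -37492032305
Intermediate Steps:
(-56288 + n(4, 391))*(335148 + 339157) = (-56288 + 687)*(335148 + 339157) = -55601*674305 = -37492032305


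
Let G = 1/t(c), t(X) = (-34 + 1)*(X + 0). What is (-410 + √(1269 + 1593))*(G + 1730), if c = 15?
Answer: -70220618/99 + 856349*√318/165 ≈ -6.1675e+5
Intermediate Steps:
t(X) = -33*X
G = -1/495 (G = 1/(-33*15) = 1/(-495) = -1/495 ≈ -0.0020202)
(-410 + √(1269 + 1593))*(G + 1730) = (-410 + √(1269 + 1593))*(-1/495 + 1730) = (-410 + √2862)*(856349/495) = (-410 + 3*√318)*(856349/495) = -70220618/99 + 856349*√318/165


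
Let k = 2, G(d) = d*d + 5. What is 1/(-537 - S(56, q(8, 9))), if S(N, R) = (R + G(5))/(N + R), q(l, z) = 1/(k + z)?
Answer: -617/331660 ≈ -0.0018603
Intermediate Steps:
G(d) = 5 + d² (G(d) = d² + 5 = 5 + d²)
q(l, z) = 1/(2 + z)
S(N, R) = (30 + R)/(N + R) (S(N, R) = (R + (5 + 5²))/(N + R) = (R + (5 + 25))/(N + R) = (R + 30)/(N + R) = (30 + R)/(N + R))
1/(-537 - S(56, q(8, 9))) = 1/(-537 - (30 + 1/(2 + 9))/(56 + 1/(2 + 9))) = 1/(-537 - (30 + 1/11)/(56 + 1/11)) = 1/(-537 - 331/(617/11*11)) = 1/(-537 - 11*331/(617*11)) = 1/(-537 - 1*331/617) = 1/(-537 - 331/617) = 1/(-331660/617) = -617/331660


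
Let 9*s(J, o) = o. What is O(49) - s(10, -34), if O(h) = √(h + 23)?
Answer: 34/9 + 6*√2 ≈ 12.263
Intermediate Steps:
O(h) = √(23 + h)
s(J, o) = o/9
O(49) - s(10, -34) = √(23 + 49) - (-34)/9 = √72 - 1*(-34/9) = 6*√2 + 34/9 = 34/9 + 6*√2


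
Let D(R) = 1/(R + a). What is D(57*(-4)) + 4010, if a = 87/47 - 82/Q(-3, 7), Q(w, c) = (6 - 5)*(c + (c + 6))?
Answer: 433949700/108217 ≈ 4010.0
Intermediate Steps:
Q(w, c) = 6 + 2*c (Q(w, c) = 1*(c + (6 + c)) = 1*(6 + 2*c) = 6 + 2*c)
a = -1057/470 (a = 87/47 - 82/(6 + 2*7) = 87*(1/47) - 82/(6 + 14) = 87/47 - 82/20 = 87/47 - 82*1/20 = 87/47 - 41/10 = -1057/470 ≈ -2.2489)
D(R) = 1/(-1057/470 + R) (D(R) = 1/(R - 1057/470) = 1/(-1057/470 + R))
D(57*(-4)) + 4010 = 470/(-1057 + 470*(57*(-4))) + 4010 = 470/(-1057 + 470*(-228)) + 4010 = 470/(-1057 - 107160) + 4010 = 470/(-108217) + 4010 = 470*(-1/108217) + 4010 = -470/108217 + 4010 = 433949700/108217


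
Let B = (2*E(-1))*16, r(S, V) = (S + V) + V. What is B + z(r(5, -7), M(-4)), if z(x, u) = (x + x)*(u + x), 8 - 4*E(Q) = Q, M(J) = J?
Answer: 306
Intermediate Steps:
E(Q) = 2 - Q/4
r(S, V) = S + 2*V
z(x, u) = 2*x*(u + x) (z(x, u) = (2*x)*(u + x) = 2*x*(u + x))
B = 72 (B = (2*(2 - 1/4*(-1)))*16 = (2*(2 + 1/4))*16 = (2*(9/4))*16 = (9/2)*16 = 72)
B + z(r(5, -7), M(-4)) = 72 + 2*(5 + 2*(-7))*(-4 + (5 + 2*(-7))) = 72 + 2*(5 - 14)*(-4 + (5 - 14)) = 72 + 2*(-9)*(-4 - 9) = 72 + 2*(-9)*(-13) = 72 + 234 = 306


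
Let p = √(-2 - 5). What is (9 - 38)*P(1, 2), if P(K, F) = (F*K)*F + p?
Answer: -116 - 29*I*√7 ≈ -116.0 - 76.727*I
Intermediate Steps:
p = I*√7 (p = √(-7) = I*√7 ≈ 2.6458*I)
P(K, F) = I*√7 + K*F² (P(K, F) = (F*K)*F + I*√7 = K*F² + I*√7 = I*√7 + K*F²)
(9 - 38)*P(1, 2) = (9 - 38)*(I*√7 + 1*2²) = -29*(I*√7 + 1*4) = -29*(I*√7 + 4) = -29*(4 + I*√7) = -116 - 29*I*√7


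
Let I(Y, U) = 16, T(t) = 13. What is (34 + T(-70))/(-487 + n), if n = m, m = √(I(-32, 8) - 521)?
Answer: -22889/237674 - 47*I*√505/237674 ≈ -0.096304 - 0.0044439*I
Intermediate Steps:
m = I*√505 (m = √(16 - 521) = √(-505) = I*√505 ≈ 22.472*I)
n = I*√505 ≈ 22.472*I
(34 + T(-70))/(-487 + n) = (34 + 13)/(-487 + I*√505) = 47/(-487 + I*√505)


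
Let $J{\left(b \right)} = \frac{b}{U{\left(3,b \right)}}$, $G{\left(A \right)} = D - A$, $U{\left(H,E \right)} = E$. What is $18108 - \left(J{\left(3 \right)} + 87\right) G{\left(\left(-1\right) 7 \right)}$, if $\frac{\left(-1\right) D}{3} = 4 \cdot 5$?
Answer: $22772$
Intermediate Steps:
$D = -60$ ($D = - 3 \cdot 4 \cdot 5 = \left(-3\right) 20 = -60$)
$G{\left(A \right)} = -60 - A$
$J{\left(b \right)} = 1$ ($J{\left(b \right)} = \frac{b}{b} = 1$)
$18108 - \left(J{\left(3 \right)} + 87\right) G{\left(\left(-1\right) 7 \right)} = 18108 - \left(1 + 87\right) \left(-60 - \left(-1\right) 7\right) = 18108 - 88 \left(-60 - -7\right) = 18108 - 88 \left(-60 + 7\right) = 18108 - 88 \left(-53\right) = 18108 - -4664 = 18108 + 4664 = 22772$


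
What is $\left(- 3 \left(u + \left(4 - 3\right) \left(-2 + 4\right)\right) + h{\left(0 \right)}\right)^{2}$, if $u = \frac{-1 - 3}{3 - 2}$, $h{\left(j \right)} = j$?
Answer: $36$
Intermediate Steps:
$u = -4$ ($u = - \frac{4}{1} = \left(-4\right) 1 = -4$)
$\left(- 3 \left(u + \left(4 - 3\right) \left(-2 + 4\right)\right) + h{\left(0 \right)}\right)^{2} = \left(- 3 \left(-4 + \left(4 - 3\right) \left(-2 + 4\right)\right) + 0\right)^{2} = \left(- 3 \left(-4 + 1 \cdot 2\right) + 0\right)^{2} = \left(- 3 \left(-4 + 2\right) + 0\right)^{2} = \left(\left(-3\right) \left(-2\right) + 0\right)^{2} = \left(6 + 0\right)^{2} = 6^{2} = 36$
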